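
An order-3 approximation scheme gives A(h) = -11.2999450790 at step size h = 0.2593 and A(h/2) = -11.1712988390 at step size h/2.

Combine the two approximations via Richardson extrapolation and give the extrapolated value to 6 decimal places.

The method has order 3: 2^3 = 8.
Weighted: (-89.3703907120) − (-11.2999450790) = -78.0704456330
Divide by 2^3 − 1 = 7.
(8×(-11.1712988390) − (-11.2999450790))/(8 − 1) = -11.1529208047
Correction |R − A(h/2)| = 1.838e-02; gap |A(h/2) − A(h)| = 1.286e-01.

-11.152921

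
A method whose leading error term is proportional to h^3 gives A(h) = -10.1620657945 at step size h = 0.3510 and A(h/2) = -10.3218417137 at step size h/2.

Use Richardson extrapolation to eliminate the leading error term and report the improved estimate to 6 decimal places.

-10.344667

Error is O(h^3); halving h shrinks it by 2^3 = 8.
Difference of the inputs: -10.3218417137 − (-10.1620657945) = -0.1597759192
Correction (A(h/2) − A(h))/(8 − 1) = (-0.1597759192)/7 = -0.0228251313
R = A(h/2) + (A(h/2) − A(h))/7 = -10.3218417137 − 0.0228251313 = -10.3446668450
Gap between inputs: 1.598e-01; correction applied: −0.0228251313.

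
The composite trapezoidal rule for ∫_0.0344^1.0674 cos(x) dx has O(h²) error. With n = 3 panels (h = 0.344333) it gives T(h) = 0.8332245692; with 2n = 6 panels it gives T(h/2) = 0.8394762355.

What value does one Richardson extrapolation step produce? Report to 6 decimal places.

0.841560

With r = 2 the leading error scales as h^2, so the weight is 2^2 = 4.
Numerator 4×A(h/2) − A(h) = 4×0.8394762355 − 0.8332245692 = 2.5246803728
Divide by 2^2 − 1 = 3.
Result: 0.8415601243
Shift from A(h/2): +0.0020838888.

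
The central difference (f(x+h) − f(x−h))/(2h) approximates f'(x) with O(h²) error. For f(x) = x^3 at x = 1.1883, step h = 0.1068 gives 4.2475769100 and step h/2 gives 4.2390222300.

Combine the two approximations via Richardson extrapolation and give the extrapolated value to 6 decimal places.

4.236171

The method has order 2: 2^2 = 4.
4·4.2390222300 = 16.9560889200; 16.9560889200 − 4.2475769100 = 12.7085120100
12.7085120100 ÷ 3 = 4.2361706700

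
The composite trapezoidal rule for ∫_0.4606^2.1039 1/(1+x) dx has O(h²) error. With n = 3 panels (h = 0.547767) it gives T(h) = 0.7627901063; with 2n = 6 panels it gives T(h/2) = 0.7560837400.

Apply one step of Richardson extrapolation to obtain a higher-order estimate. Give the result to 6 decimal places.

0.753848

r = 2: numerator weight 4, denominator 3.
Weighted: 3.0243349600 − 0.7627901063 = 2.2615448537
R = 2.2615448537/3 = 0.7538482846
Correction |R − A(h/2)| = 2.235e-03; gap |A(h/2) − A(h)| = 6.706e-03.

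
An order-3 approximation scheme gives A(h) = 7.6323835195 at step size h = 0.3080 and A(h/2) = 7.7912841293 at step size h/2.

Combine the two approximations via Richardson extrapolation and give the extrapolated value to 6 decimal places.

The method has order 3: 2^3 = 8.
Top: 8(7.7912841293) − (7.6323835195) = 54.6978895149
(8·7.7912841293 − 7.6323835195)/(8 − 1) = 7.8139842164
Correction |R − A(h/2)| = 2.270e-02; gap |A(h/2) − A(h)| = 1.589e-01.

7.813984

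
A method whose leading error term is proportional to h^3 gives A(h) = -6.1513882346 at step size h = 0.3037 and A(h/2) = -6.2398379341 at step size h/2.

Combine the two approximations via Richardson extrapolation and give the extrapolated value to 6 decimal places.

With r = 3 the leading error scales as h^3, so the weight is 2^3 = 8.
8·(-6.2398379341) = -49.9187034728; subtract (-6.1513882346) → -43.7673152382
Divide by 2^3 − 1 = 7.
(-43.7673152382) ÷ 7 = -6.2524736055
Correction |R − A(h/2)| = 1.264e-02; gap |A(h/2) − A(h)| = 8.845e-02.

-6.252474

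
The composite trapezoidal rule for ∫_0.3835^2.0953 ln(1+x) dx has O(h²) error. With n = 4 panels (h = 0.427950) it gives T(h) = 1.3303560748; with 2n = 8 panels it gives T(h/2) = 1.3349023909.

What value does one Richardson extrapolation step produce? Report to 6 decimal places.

1.336418

With r = 2 the leading error scales as h^2, so the weight is 2^2 = 4.
A(h/2) − A(h) = 1.3349023909 − 1.3303560748 = 0.0045463161
Divide by 2^2 − 1 = 3: 0.0045463161/3 = 0.0015154387
R = 1.3349023909 + 0.0015154387 = 1.3364178296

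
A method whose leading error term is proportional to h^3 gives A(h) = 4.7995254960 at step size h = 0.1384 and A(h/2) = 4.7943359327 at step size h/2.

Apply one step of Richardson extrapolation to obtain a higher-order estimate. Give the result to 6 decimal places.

4.793595

The method has order 3: 2^3 = 8.
Weighted: 38.3546874616 − 4.7995254960 = 33.5551619656
(8·4.7943359327 − 4.7995254960)/(8 − 1) = 4.7935945665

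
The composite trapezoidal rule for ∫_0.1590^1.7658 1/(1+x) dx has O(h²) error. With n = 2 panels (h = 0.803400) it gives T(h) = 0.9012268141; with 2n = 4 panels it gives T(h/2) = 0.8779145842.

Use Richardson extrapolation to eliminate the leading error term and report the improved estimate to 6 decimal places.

0.870144

Method order is 2; weight 2^2 = 4.
4 × 0.8779145842 = 3.5116583368; 3.5116583368 − 0.9012268141 = 2.6104315227
Extrapolated: 2.6104315227 / 3 = 0.8701438409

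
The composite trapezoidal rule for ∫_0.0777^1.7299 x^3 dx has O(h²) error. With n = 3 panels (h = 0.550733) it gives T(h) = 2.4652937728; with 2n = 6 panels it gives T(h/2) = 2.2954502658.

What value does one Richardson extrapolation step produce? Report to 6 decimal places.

With r = 2 the leading error scales as h^2, so the weight is 2^2 = 4.
Difference of the inputs: 2.2954502658 − 2.4652937728 = -0.1698435070
Divide by 2^2 − 1 = 3: (-0.1698435070)/3 = -0.0566145023
R = A(h/2) + (A(h/2) − A(h))/3 = 2.2954502658 − 0.0566145023 = 2.2388357635

2.238836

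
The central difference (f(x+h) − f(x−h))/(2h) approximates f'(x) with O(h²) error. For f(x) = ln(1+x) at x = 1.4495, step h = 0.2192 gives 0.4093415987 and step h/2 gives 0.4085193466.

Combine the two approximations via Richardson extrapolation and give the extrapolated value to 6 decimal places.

0.408245

Method order is 2; weight 2^2 = 4.
2^2*A(h/2) = 1.6340773864; minus A(h) gives 1.2247357877.
Denominator 4 − 1 = 3.
R = 1.2247357877/3 = 0.4082452626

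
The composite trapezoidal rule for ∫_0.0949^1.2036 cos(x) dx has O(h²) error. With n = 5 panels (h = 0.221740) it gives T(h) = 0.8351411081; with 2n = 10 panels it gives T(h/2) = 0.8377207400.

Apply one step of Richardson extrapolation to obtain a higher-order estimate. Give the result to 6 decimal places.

0.838581

Error is O(h^2); halving h shrinks it by 2^2 = 4.
Top: 4(0.8377207400) − (0.8351411081) = 2.5157418519
Extrapolated: 2.5157418519 / 3 = 0.8385806173
Gap between inputs: 2.580e-03; correction applied: +0.0008598773.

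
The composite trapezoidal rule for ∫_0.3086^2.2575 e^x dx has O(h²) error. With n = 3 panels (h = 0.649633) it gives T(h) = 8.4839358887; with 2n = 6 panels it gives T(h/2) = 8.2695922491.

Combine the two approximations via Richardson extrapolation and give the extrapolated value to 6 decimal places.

r = 2, so 2^r = 4.
4*8.2695922491 = 33.0783689964; 33.0783689964 − 8.4839358887 = 24.5944331077
(4*8.2695922491 − 8.4839358887)/(4 − 1) = 8.1981443692

8.198144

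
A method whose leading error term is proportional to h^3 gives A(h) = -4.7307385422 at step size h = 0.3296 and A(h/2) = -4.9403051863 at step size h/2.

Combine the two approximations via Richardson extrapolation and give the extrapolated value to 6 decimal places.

-4.970243

Leading term ∝ h^3; use weight 8 = 2^3.
8×(-4.9403051863) = -39.5224414904; (-39.5224414904) − (-4.7307385422) = -34.7917029482
Divide by 2^3 − 1 = 7.
So the Richardson estimate is -4.9702432783.
Correction |R − A(h/2)| = 2.994e-02; gap |A(h/2) − A(h)| = 2.096e-01.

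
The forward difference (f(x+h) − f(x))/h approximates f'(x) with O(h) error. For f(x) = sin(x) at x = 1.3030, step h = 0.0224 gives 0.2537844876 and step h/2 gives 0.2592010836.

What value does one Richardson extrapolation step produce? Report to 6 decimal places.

0.264618

r = 1: numerator weight 2, denominator 1.
Top: 2(0.2592010836) − (0.2537844876) = 0.2646176796
Divide by 2^1 − 1 = 1.
So the Richardson estimate is 0.2646176796.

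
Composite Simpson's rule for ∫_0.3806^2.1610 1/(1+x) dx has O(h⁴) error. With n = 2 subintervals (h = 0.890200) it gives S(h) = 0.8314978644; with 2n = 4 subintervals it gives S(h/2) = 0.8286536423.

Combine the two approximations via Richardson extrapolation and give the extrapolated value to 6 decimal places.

0.828464

r = 4, so 2^r = 16.
16×0.8286536423 = 13.2584582768; 13.2584582768 − 0.8314978644 = 12.4269604124
Divide by 2^4 − 1 = 15.
So the Richardson estimate is 0.8284640275.
Shift from A(h/2): −0.0001896148.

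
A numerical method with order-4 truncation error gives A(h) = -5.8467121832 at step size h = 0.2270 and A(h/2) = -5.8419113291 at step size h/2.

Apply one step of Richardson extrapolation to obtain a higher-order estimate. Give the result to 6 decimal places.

-5.841591

With r = 4 the leading error scales as h^4, so the weight is 2^4 = 16.
16×(-5.8419113291) − (-5.8467121832) = -87.6238690824
Denominator 16 − 1 = 15.
Extrapolated: (-87.6238690824) / 15 = -5.8415912722
Correction |R − A(h/2)| = 3.201e-04; gap |A(h/2) − A(h)| = 4.801e-03.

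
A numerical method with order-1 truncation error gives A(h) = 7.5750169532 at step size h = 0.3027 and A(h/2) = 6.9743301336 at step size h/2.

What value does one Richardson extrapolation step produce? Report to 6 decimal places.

Leading term ∝ h^1; use weight 2 = 2^1.
2×6.9743301336 = 13.9486602672; subtract 7.5750169532 → 6.3736433140
Divide by 2^1 − 1 = 1.
Extrapolated: 6.3736433140 / 1 = 6.3736433140

6.373643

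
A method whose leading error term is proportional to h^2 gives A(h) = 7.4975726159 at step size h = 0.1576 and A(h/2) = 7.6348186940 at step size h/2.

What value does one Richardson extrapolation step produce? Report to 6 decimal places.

7.680567

Method order is 2; weight 2^2 = 4.
Numerator 4·A(h/2) − A(h) = 4·7.6348186940 − 7.4975726159 = 23.0417021601
R = 23.0417021601/3 = 7.6805673867
Correction |R − A(h/2)| = 4.575e-02; gap |A(h/2) − A(h)| = 1.372e-01.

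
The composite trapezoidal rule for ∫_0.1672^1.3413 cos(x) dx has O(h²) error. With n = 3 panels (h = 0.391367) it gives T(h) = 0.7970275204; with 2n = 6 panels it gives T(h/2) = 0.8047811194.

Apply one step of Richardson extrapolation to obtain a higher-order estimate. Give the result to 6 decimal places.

0.807366

With r = 2 the leading error scales as h^2, so the weight is 2^2 = 4.
Weighted: 3.2191244776 − 0.7970275204 = 2.4220969572
Denominator 4 − 1 = 3.
R = 2.4220969572/3 = 0.8073656524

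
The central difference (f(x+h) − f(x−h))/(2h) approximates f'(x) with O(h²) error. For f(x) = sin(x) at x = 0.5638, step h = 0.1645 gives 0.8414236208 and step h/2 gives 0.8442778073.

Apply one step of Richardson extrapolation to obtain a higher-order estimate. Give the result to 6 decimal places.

0.845229

The method has order 2: 2^2 = 4.
A(h/2) − A(h) = 0.8442778073 − 0.8414236208 = 0.0028541865
Divide by 2^2 − 1 = 3: 0.0028541865/3 = 0.0009513955
R = 0.8442778073 + 0.0009513955 = 0.8452292028
Correction |R − A(h/2)| = 9.514e-04; gap |A(h/2) − A(h)| = 2.854e-03.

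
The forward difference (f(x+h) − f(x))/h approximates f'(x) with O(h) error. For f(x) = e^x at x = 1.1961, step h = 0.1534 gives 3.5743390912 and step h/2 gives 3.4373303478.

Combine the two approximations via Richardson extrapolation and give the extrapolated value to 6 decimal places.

3.300322

The method has order 1: 2^1 = 2.
2·3.4373303478 − 3.5743390912 = 3.3003216044
3.3003216044 ÷ 1 = 3.3003216044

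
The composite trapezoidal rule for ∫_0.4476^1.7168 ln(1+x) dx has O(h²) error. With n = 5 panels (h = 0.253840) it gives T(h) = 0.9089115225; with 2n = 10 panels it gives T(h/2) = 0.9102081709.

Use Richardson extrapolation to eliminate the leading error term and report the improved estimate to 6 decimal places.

0.910640

r = 2, so 2^r = 4.
Difference of the inputs: 0.9102081709 − 0.9089115225 = 0.0012966484
Correction (A(h/2) − A(h))/(4 − 1) = 0.0012966484/3 = 0.0004322161
R = A(h/2) + (A(h/2) − A(h))/3 = 0.9102081709 + 0.0004322161 = 0.9106403870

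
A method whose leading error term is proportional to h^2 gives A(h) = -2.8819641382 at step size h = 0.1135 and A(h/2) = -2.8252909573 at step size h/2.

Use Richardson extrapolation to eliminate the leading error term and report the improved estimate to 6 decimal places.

With r = 2 the leading error scales as h^2, so the weight is 2^2 = 4.
2^2·A(h/2) = -11.3011638292; minus A(h) gives -8.4191996910.
Extrapolated: (-8.4191996910) / 3 = -2.8063998970
Gap between inputs: 5.667e-02; correction applied: +0.0188910603.

-2.806400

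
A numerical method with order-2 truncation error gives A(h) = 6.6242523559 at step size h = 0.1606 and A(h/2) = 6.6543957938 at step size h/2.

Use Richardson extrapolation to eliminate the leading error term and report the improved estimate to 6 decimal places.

6.664444

r = 2: numerator weight 4, denominator 3.
Difference of the inputs: 6.6543957938 − 6.6242523559 = 0.0301434379
Divide by 2^2 − 1 = 3: 0.0301434379/3 = 0.0100478126
R = 6.6543957938 + 0.0100478126 = 6.6644436064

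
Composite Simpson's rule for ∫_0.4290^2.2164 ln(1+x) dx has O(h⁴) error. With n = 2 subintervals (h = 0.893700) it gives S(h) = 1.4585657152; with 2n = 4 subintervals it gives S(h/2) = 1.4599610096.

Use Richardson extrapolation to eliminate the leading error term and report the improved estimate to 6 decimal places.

1.460054

Error is O(h^4); halving h shrinks it by 2^4 = 16.
16×1.4599610096 = 23.3593761536; subtract 1.4585657152 → 21.9008104384
Divide by 2^4 − 1 = 15.
So the Richardson estimate is 1.4600540292.
Shift from A(h/2): +0.0000930196.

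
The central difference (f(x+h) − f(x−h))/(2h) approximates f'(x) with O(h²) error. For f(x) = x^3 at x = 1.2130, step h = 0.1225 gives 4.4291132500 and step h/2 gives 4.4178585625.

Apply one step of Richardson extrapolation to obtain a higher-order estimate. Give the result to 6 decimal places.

r = 2, so 2^r = 4.
A(h/2) − A(h) = 4.4178585625 − 4.4291132500 = -0.0112546875
Divide by 2^2 − 1 = 3: (-0.0112546875)/3 = -0.0037515625
R = A(h/2) + (A(h/2) − A(h))/3 = 4.4178585625 − 0.0037515625 = 4.4141070000

4.414107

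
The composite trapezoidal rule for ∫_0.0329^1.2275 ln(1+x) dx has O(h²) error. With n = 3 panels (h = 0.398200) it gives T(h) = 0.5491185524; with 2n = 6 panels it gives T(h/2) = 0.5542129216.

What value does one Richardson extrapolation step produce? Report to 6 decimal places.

0.555911

The method has order 2: 2^2 = 4.
4×0.5542129216 = 2.2168516864; 2.2168516864 − 0.5491185524 = 1.6677331340
Divide by 2^2 − 1 = 3.
Extrapolated: 1.6677331340 / 3 = 0.5559110447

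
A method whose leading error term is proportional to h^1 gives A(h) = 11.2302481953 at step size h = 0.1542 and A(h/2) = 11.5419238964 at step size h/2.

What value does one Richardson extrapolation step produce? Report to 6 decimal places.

Order 1 gives 2^r = 2 and 2^r − 1 = 1.
2^1×A(h/2) = 23.0838477928; minus A(h) gives 11.8535995975.
Denominator 2 − 1 = 1.
So the Richardson estimate is 11.8535995975.

11.853600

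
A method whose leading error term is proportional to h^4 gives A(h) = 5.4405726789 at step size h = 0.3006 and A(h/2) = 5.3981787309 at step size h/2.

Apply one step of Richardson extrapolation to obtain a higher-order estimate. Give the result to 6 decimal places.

Method order is 4; weight 2^4 = 16.
Numerator 16*A(h/2) − A(h) = 16*5.3981787309 − 5.4405726789 = 80.9302870155
Divide by 2^4 − 1 = 15.
Extrapolated: 80.9302870155 / 15 = 5.3953524677

5.395352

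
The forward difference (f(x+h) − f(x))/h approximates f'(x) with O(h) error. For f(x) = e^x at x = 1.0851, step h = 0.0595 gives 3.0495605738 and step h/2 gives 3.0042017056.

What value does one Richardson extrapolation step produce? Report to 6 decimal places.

2.958843

Order 1 gives 2^r = 2 and 2^r − 1 = 1.
2×3.0042017056 = 6.0084034112; subtract 3.0495605738 → 2.9588428374
Denominator 2 − 1 = 1.
Result: 2.9588428374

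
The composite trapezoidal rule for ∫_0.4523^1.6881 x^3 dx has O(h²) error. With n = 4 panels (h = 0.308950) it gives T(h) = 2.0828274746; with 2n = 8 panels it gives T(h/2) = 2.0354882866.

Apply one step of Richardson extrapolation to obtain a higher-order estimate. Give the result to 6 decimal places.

r = 2: numerator weight 4, denominator 3.
4·2.0354882866 − 2.0828274746 = 6.0591256718
Denominator 4 − 1 = 3.
Result: 2.0197085573

2.019709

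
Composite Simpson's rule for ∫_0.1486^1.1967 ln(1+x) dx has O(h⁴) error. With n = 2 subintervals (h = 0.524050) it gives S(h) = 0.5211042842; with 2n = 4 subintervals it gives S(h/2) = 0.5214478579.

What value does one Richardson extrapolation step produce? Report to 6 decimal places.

r = 4: numerator weight 16, denominator 15.
16 × 0.5214478579 = 8.3431657264; subtract 0.5211042842 → 7.8220614422
Denominator 16 − 1 = 15.
Extrapolated: 7.8220614422 / 15 = 0.5214707628

0.521471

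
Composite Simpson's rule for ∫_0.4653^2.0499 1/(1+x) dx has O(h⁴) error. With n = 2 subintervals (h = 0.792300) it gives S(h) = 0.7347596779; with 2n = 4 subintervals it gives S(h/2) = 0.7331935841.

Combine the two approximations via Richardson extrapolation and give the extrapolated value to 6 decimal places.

Order 4 gives 2^r = 16 and 2^r − 1 = 15.
Numerator 16·A(h/2) − A(h) = 16·0.7331935841 − 0.7347596779 = 10.9963376677
Denominator 16 − 1 = 15.
Extrapolated: 10.9963376677 / 15 = 0.7330891778

0.733089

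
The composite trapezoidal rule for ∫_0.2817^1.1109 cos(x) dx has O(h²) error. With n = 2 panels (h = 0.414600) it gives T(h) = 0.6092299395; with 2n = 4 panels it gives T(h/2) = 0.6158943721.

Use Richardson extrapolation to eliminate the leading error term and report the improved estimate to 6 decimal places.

0.618116

Method order is 2; weight 2^2 = 4.
4*0.6158943721 = 2.4635774884; subtract 0.6092299395 → 1.8543475489
(4*0.6158943721 − 0.6092299395)/(4 − 1) = 0.6181158496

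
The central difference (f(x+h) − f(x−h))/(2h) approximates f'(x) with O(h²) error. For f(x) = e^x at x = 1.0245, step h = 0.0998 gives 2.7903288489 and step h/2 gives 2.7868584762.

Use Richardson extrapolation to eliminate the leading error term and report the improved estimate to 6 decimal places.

With r = 2 the leading error scales as h^2, so the weight is 2^2 = 4.
2^2 × A(h/2) = 11.1474339048; minus A(h) gives 8.3571050559.
Divide by 2^2 − 1 = 3.
Result: 2.7857016853
Shift from A(h/2): −0.0011567909.

2.785702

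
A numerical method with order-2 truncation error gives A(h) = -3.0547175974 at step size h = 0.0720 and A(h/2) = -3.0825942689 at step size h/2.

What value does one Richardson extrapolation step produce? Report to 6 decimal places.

-3.091886

Error is O(h^2); halving h shrinks it by 2^2 = 4.
Difference of the inputs: -3.0825942689 − (-3.0547175974) = -0.0278766715
Correction (A(h/2) − A(h))/(4 − 1) = (-0.0278766715)/3 = -0.0092922238
R = -3.0825942689 − 0.0092922238 = -3.0918864927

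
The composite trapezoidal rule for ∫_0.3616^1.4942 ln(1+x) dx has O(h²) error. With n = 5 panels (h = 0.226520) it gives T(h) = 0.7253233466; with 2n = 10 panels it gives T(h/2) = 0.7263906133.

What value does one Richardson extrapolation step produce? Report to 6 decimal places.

0.726746

r = 2, so 2^r = 4.
Weighted: 2.9055624532 − 0.7253233466 = 2.1802391066
Extrapolated: 2.1802391066 / 3 = 0.7267463689
Shift from A(h/2): +0.0003557556.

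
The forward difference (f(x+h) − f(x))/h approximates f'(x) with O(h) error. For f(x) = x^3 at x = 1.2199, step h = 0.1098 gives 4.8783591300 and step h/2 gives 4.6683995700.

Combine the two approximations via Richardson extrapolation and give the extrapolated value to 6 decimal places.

Order 1 gives 2^r = 2 and 2^r − 1 = 1.
2*4.6683995700 − 4.8783591300 = 4.4584400100
Denominator 2 − 1 = 1.
4.4584400100 ÷ 1 = 4.4584400100

4.458440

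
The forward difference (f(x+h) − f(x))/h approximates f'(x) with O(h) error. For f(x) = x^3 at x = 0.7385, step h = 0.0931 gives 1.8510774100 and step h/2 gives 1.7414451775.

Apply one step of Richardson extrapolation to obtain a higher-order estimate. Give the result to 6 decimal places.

1.631813

r = 1, so 2^r = 2.
2·1.7414451775 = 3.4828903550; 3.4828903550 − 1.8510774100 = 1.6318129450
Divide by 2^1 − 1 = 1.
(2·1.7414451775 − 1.8510774100)/(2 − 1) = 1.6318129450
Shift from A(h/2): −0.1096322325.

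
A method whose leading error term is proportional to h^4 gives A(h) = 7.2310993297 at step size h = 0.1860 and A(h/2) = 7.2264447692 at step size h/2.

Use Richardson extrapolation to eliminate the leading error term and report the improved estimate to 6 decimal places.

7.226134

With r = 4 the leading error scales as h^4, so the weight is 2^4 = 16.
2^4 × A(h/2) = 115.6231163072; minus A(h) gives 108.3920169775.
R = 108.3920169775/15 = 7.2261344652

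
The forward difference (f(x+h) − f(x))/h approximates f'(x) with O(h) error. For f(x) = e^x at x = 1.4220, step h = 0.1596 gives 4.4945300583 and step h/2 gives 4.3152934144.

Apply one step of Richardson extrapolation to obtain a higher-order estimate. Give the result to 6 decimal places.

Error is O(h^1); halving h shrinks it by 2^1 = 2.
A(h/2) − A(h) = 4.3152934144 − 4.4945300583 = -0.1792366439
Divide by 2^1 − 1 = 1: (-0.1792366439)/1 = -0.1792366439
R = A(h/2) + (A(h/2) − A(h))/1 = 4.3152934144 − 0.1792366439 = 4.1360567705
Shift from A(h/2): −0.1792366439.

4.136057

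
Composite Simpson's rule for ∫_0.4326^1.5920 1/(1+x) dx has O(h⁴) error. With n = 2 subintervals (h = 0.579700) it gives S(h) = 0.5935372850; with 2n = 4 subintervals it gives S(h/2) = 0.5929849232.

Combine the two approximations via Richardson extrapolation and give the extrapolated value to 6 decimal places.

0.592948

The method has order 4: 2^4 = 16.
16 × 0.5929849232 − 0.5935372850 = 8.8942214862
8.8942214862 ÷ 15 = 0.5929480991
Correction |R − A(h/2)| = 3.682e-05; gap |A(h/2) − A(h)| = 5.524e-04.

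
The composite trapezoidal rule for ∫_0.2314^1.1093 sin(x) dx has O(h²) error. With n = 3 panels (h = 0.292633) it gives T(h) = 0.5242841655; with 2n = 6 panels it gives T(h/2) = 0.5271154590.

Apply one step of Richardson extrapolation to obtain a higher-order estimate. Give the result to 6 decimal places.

Error is O(h^2); halving h shrinks it by 2^2 = 4.
Numerator 4*A(h/2) − A(h) = 4*0.5271154590 − 0.5242841655 = 1.5841776705
(4*0.5271154590 − 0.5242841655)/(4 − 1) = 0.5280592235
Correction |R − A(h/2)| = 9.438e-04; gap |A(h/2) − A(h)| = 2.831e-03.

0.528059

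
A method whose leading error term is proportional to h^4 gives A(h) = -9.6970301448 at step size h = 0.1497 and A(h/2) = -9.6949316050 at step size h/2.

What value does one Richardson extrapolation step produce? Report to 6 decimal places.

r = 4, so 2^r = 16.
A(h/2) − A(h) = -9.6949316050 − (-9.6970301448) = 0.0020985398
Correction (A(h/2) − A(h))/(16 − 1) = 0.0020985398/15 = 0.0001399027
R = A(h/2) + (A(h/2) − A(h))/15 = -9.6949316050 + 0.0001399027 = -9.6947917023

-9.694792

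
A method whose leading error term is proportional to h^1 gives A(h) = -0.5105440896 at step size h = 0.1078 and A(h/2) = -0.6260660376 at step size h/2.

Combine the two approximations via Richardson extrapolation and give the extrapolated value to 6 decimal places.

-0.741588

r = 1, so 2^r = 2.
2^1*A(h/2) = -1.2521320752; minus A(h) gives -0.7415879856.
Divide by 2^1 − 1 = 1.
So the Richardson estimate is -0.7415879856.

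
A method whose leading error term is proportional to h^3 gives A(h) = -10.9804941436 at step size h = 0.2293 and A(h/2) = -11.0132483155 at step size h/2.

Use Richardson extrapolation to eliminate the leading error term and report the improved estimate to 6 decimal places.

-11.017927

Leading term ∝ h^3; use weight 8 = 2^3.
Weighted: (-88.1059865240) − (-10.9804941436) = -77.1254923804
(-77.1254923804) ÷ 7 = -11.0179274829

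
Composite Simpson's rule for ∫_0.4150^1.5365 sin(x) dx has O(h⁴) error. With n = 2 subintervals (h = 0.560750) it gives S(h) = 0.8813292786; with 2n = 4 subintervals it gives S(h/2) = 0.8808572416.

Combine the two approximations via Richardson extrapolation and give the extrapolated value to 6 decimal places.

r = 4: numerator weight 16, denominator 15.
16 × 0.8808572416 = 14.0937158656; subtract 0.8813292786 → 13.2123865870
R = 13.2123865870/15 = 0.8808257725

0.880826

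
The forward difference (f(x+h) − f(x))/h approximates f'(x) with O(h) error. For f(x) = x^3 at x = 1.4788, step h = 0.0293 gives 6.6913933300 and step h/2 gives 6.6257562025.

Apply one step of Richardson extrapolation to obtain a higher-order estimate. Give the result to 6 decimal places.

Order 1 gives 2^r = 2 and 2^r − 1 = 1.
Weighted: 13.2515124050 − 6.6913933300 = 6.5601190750
6.5601190750 ÷ 1 = 6.5601190750
Shift from A(h/2): −0.0656371275.

6.560119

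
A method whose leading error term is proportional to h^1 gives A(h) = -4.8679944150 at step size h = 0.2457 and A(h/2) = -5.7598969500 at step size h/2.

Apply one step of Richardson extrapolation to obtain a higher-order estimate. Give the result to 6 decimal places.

Error is O(h^1); halving h shrinks it by 2^1 = 2.
2*(-5.7598969500) = -11.5197939000; (-11.5197939000) − (-4.8679944150) = -6.6517994850
Divide by 2^1 − 1 = 1.
Result: -6.6517994850
Shift from A(h/2): −0.8919025350.

-6.651799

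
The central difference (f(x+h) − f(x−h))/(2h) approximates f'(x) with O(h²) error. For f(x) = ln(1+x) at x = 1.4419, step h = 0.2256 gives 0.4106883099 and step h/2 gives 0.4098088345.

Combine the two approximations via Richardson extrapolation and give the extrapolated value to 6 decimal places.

Method order is 2; weight 2^2 = 4.
4 × 0.4098088345 = 1.6392353380; 1.6392353380 − 0.4106883099 = 1.2285470281
(4 × 0.4098088345 − 0.4106883099)/(4 − 1) = 0.4095156760
Correction |R − A(h/2)| = 2.932e-04; gap |A(h/2) − A(h)| = 8.795e-04.

0.409516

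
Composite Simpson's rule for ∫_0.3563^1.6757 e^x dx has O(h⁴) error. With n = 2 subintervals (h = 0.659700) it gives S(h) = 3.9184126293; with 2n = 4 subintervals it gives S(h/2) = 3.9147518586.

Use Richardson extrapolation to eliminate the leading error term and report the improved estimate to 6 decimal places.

With r = 4 the leading error scales as h^4, so the weight is 2^4 = 16.
Difference of the inputs: 3.9147518586 − 3.9184126293 = -0.0036607707
Correction (A(h/2) − A(h))/(16 − 1) = (-0.0036607707)/15 = -0.0002440514
R = A(h/2) + (A(h/2) − A(h))/15 = 3.9147518586 − 0.0002440514 = 3.9145078072

3.914508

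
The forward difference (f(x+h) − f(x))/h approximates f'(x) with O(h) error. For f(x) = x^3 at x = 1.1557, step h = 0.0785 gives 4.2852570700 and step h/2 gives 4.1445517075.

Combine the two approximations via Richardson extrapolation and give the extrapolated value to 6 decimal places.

Method order is 1; weight 2^1 = 2.
Top: 2(4.1445517075) − (4.2852570700) = 4.0038463450
Extrapolated: 4.0038463450 / 1 = 4.0038463450
Shift from A(h/2): −0.1407053625.

4.003846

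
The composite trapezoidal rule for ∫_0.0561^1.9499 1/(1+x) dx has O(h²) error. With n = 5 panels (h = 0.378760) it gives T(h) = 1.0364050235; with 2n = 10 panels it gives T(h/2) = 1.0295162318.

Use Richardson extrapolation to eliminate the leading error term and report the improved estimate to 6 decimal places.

1.027220

The method has order 2: 2^2 = 4.
Difference of the inputs: 1.0295162318 − 1.0364050235 = -0.0068887917
Correction (A(h/2) − A(h))/(4 − 1) = (-0.0068887917)/3 = -0.0022962639
R = 1.0295162318 − 0.0022962639 = 1.0272199679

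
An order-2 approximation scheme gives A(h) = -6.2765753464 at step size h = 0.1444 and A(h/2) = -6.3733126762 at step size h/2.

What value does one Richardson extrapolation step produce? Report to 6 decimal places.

-6.405558

r = 2: numerator weight 4, denominator 3.
Numerator 4×A(h/2) − A(h) = 4×(-6.3733126762) − (-6.2765753464) = -19.2166753584
Divide by 2^2 − 1 = 3.
(-19.2166753584) ÷ 3 = -6.4055584528
Shift from A(h/2): −0.0322457766.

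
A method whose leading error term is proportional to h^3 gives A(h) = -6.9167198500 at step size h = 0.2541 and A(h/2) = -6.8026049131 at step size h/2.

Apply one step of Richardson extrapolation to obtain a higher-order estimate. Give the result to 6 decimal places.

-6.786303

Error is O(h^3); halving h shrinks it by 2^3 = 8.
Top: 8(-6.8026049131) − (-6.9167198500) = -47.5041194548
R = (-47.5041194548)/7 = -6.7863027793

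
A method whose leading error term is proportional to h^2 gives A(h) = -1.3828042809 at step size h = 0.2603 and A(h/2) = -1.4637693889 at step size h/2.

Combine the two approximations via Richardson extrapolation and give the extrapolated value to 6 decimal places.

r = 2, so 2^r = 4.
4·(-1.4637693889) − (-1.3828042809) = -4.4722732747
Extrapolated: (-4.4722732747) / 3 = -1.4907577582
Correction |R − A(h/2)| = 2.699e-02; gap |A(h/2) − A(h)| = 8.097e-02.

-1.490758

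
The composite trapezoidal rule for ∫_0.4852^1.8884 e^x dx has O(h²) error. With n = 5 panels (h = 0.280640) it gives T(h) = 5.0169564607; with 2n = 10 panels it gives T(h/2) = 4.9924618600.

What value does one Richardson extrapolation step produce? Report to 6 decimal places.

4.984297

r = 2, so 2^r = 4.
Weighted: 19.9698474400 − 5.0169564607 = 14.9528909793
R = 14.9528909793/3 = 4.9842969931
Shift from A(h/2): −0.0081648669.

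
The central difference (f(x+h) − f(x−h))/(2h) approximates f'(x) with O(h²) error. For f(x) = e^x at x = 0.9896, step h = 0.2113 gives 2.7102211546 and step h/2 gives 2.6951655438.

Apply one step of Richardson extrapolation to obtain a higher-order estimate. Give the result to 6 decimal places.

The method has order 2: 2^2 = 4.
Top: 4(2.6951655438) − (2.7102211546) = 8.0704410206
R = 8.0704410206/3 = 2.6901470069
Gap between inputs: 1.506e-02; correction applied: −0.0050185369.

2.690147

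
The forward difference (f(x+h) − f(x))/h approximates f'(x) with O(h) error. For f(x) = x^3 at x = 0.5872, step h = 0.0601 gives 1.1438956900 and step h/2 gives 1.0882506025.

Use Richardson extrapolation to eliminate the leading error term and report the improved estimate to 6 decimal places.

r = 1: numerator weight 2, denominator 1.
A(h/2) − A(h) = 1.0882506025 − 1.1438956900 = -0.0556450875
Divide by 2^1 − 1 = 1: (-0.0556450875)/1 = -0.0556450875
R = 1.0882506025 − 0.0556450875 = 1.0326055150

1.032606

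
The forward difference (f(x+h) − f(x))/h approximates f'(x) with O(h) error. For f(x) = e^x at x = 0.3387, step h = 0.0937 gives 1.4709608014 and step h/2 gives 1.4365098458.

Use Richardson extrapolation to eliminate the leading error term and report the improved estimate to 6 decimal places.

1.402059

Error is O(h^1); halving h shrinks it by 2^1 = 2.
2*1.4365098458 − 1.4709608014 = 1.4020588902
R = 1.4020588902/1 = 1.4020588902
Gap between inputs: 3.445e-02; correction applied: −0.0344509556.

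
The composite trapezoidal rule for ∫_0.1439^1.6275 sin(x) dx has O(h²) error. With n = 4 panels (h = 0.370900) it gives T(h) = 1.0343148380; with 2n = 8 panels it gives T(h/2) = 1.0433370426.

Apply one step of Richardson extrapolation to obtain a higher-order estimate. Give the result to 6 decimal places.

1.046344

r = 2: numerator weight 4, denominator 3.
4×1.0433370426 − 1.0343148380 = 3.1390333324
Divide by 2^2 − 1 = 3.
R = 3.1390333324/3 = 1.0463444441
Shift from A(h/2): +0.0030074015.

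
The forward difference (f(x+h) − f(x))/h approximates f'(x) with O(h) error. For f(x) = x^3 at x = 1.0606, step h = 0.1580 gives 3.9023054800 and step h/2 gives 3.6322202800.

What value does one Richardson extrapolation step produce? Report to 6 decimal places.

3.362135

r = 1: numerator weight 2, denominator 1.
2·3.6322202800 = 7.2644405600; subtract 3.9023054800 → 3.3621350800
3.3621350800 ÷ 1 = 3.3621350800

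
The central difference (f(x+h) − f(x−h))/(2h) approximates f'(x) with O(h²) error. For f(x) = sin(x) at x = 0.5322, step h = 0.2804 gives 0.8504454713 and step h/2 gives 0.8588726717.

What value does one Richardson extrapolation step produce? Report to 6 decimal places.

Leading term ∝ h^2; use weight 4 = 2^2.
4·0.8588726717 = 3.4354906868; subtract 0.8504454713 → 2.5850452155
Divide by 2^2 − 1 = 3.
R = 2.5850452155/3 = 0.8616817385

0.861682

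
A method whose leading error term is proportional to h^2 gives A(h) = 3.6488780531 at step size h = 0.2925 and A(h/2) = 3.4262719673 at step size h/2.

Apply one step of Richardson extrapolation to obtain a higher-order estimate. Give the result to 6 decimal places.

3.352070

r = 2: numerator weight 4, denominator 3.
Numerator 4 × A(h/2) − A(h) = 4 × 3.4262719673 − 3.6488780531 = 10.0562098161
Divide by 2^2 − 1 = 3.
Extrapolated: 10.0562098161 / 3 = 3.3520699387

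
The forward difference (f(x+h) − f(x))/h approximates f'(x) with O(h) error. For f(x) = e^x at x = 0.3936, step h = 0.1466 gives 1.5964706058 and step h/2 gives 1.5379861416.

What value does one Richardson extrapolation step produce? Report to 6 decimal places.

1.479502

Method order is 1; weight 2^1 = 2.
Weighted: 3.0759722832 − 1.5964706058 = 1.4795016774
(2*1.5379861416 − 1.5964706058)/(2 − 1) = 1.4795016774
Shift from A(h/2): −0.0584844642.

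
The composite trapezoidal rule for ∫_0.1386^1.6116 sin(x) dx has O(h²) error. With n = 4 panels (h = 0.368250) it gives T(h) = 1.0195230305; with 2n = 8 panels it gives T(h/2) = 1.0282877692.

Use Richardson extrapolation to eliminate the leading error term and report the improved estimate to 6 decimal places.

1.031209

r = 2, so 2^r = 4.
Weighted: 4.1131510768 − 1.0195230305 = 3.0936280463
Extrapolated: 3.0936280463 / 3 = 1.0312093488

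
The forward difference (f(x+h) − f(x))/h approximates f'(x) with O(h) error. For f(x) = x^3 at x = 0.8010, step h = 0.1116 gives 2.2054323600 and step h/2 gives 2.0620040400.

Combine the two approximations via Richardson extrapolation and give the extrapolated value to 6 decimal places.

1.918576

Order 1 gives 2^r = 2 and 2^r − 1 = 1.
Numerator 2*A(h/2) − A(h) = 2*2.0620040400 − 2.2054323600 = 1.9185757200
Denominator 2 − 1 = 1.
So the Richardson estimate is 1.9185757200.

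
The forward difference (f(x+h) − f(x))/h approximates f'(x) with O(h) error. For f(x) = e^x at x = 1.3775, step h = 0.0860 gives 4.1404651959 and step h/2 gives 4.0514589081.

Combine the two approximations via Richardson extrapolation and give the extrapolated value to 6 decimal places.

3.962453

r = 1: numerator weight 2, denominator 1.
Top: 2(4.0514589081) − (4.1404651959) = 3.9624526203
Denominator 2 − 1 = 1.
Extrapolated: 3.9624526203 / 1 = 3.9624526203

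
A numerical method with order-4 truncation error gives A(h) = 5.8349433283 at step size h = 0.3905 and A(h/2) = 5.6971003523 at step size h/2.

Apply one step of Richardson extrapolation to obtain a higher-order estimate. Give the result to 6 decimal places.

5.687911

Order 4 gives 2^r = 16 and 2^r − 1 = 15.
16×5.6971003523 = 91.1536056368; 91.1536056368 − 5.8349433283 = 85.3186623085
85.3186623085 ÷ 15 = 5.6879108206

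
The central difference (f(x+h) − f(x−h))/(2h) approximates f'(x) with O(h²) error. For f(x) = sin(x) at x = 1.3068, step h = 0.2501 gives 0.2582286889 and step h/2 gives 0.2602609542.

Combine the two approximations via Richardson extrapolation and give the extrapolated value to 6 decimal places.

Method order is 2; weight 2^2 = 4.
2^2·A(h/2) = 1.0410438168; minus A(h) gives 0.7828151279.
Extrapolated: 0.7828151279 / 3 = 0.2609383760

0.260938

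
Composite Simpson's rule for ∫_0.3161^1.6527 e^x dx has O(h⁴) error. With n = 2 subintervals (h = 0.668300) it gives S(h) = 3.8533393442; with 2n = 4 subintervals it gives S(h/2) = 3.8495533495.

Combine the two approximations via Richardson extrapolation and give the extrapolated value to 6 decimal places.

3.849301

r = 4, so 2^r = 16.
16·3.8495533495 = 61.5928535920; subtract 3.8533393442 → 57.7395142478
Extrapolated: 57.7395142478 / 15 = 3.8493009499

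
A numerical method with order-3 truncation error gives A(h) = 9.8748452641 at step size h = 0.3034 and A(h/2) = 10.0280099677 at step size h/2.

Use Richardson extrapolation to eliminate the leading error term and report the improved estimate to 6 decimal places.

10.049891

With r = 3 the leading error scales as h^3, so the weight is 2^3 = 8.
8*10.0280099677 − 9.8748452641 = 70.3492344775
Divide by 2^3 − 1 = 7.
Extrapolated: 70.3492344775 / 7 = 10.0498906396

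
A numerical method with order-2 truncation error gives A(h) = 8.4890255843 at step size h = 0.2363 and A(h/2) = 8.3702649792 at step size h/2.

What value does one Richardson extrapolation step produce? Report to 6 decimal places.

r = 2: numerator weight 4, denominator 3.
2^2*A(h/2) = 33.4810599168; minus A(h) gives 24.9920343325.
Denominator 4 − 1 = 3.
Extrapolated: 24.9920343325 / 3 = 8.3306781108

8.330678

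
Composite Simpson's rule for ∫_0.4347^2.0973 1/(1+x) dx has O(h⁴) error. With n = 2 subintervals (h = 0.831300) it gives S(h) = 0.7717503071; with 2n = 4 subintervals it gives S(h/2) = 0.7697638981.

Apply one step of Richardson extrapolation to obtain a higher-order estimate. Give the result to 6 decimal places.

0.769631

Leading term ∝ h^4; use weight 16 = 2^4.
16×0.7697638981 − 0.7717503071 = 11.5444720625
Extrapolated: 11.5444720625 / 15 = 0.7696314708
Shift from A(h/2): −0.0001324273.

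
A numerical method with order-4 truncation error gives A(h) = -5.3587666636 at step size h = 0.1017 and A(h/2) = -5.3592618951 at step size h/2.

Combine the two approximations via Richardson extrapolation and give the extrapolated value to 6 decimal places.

r = 4, so 2^r = 16.
16*(-5.3592618951) − (-5.3587666636) = -80.3894236580
Divide by 2^4 − 1 = 15.
R = (-80.3894236580)/15 = -5.3592949105

-5.359295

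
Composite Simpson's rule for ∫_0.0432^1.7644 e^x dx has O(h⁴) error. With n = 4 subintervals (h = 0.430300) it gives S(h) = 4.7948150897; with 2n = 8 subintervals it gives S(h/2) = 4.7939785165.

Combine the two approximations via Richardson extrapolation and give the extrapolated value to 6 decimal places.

4.793923

Error is O(h^4); halving h shrinks it by 2^4 = 16.
A(h/2) − A(h) = 4.7939785165 − 4.7948150897 = -0.0008365732
Correction (A(h/2) − A(h))/(16 − 1) = (-0.0008365732)/15 = -0.0000557715
R = 4.7939785165 − 0.0000557715 = 4.7939227450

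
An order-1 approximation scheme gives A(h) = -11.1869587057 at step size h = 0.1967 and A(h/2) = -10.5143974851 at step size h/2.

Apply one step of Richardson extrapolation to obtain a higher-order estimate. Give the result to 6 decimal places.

-9.841836

Order 1 gives 2^r = 2 and 2^r − 1 = 1.
Weighted: (-21.0287949702) − (-11.1869587057) = -9.8418362645
(2*(-10.5143974851) − (-11.1869587057))/(2 − 1) = -9.8418362645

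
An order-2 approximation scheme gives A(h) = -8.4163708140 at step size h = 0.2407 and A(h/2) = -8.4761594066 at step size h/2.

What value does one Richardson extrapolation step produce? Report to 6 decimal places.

-8.496089

Leading term ∝ h^2; use weight 4 = 2^2.
2^2×A(h/2) = -33.9046376264; minus A(h) gives -25.4882668124.
(4×(-8.4761594066) − (-8.4163708140))/(4 − 1) = -8.4960889375
Shift from A(h/2): −0.0199295309.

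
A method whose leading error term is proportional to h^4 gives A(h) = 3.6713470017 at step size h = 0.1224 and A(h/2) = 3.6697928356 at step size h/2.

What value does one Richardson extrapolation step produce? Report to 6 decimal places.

With r = 4 the leading error scales as h^4, so the weight is 2^4 = 16.
Numerator 16*A(h/2) − A(h) = 16*3.6697928356 − 3.6713470017 = 55.0453383679
Denominator 16 − 1 = 15.
R = 55.0453383679/15 = 3.6696892245
Gap between inputs: 1.554e-03; correction applied: −0.0001036111.

3.669689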